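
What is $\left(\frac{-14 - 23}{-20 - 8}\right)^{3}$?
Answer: $\frac{50653}{21952} \approx 2.3074$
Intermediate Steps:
$\left(\frac{-14 - 23}{-20 - 8}\right)^{3} = \left(- \frac{37}{-28}\right)^{3} = \left(\left(-37\right) \left(- \frac{1}{28}\right)\right)^{3} = \left(\frac{37}{28}\right)^{3} = \frac{50653}{21952}$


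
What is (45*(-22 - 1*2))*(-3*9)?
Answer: 29160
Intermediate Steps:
(45*(-22 - 1*2))*(-3*9) = (45*(-22 - 2))*(-27) = (45*(-24))*(-27) = -1080*(-27) = 29160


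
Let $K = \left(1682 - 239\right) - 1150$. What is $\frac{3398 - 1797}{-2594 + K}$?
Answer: $- \frac{1601}{2301} \approx -0.69578$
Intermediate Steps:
$K = 293$ ($K = 1443 - 1150 = 293$)
$\frac{3398 - 1797}{-2594 + K} = \frac{3398 - 1797}{-2594 + 293} = \frac{1601}{-2301} = 1601 \left(- \frac{1}{2301}\right) = - \frac{1601}{2301}$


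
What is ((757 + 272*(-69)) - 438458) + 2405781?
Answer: 1949312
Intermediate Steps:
((757 + 272*(-69)) - 438458) + 2405781 = ((757 - 18768) - 438458) + 2405781 = (-18011 - 438458) + 2405781 = -456469 + 2405781 = 1949312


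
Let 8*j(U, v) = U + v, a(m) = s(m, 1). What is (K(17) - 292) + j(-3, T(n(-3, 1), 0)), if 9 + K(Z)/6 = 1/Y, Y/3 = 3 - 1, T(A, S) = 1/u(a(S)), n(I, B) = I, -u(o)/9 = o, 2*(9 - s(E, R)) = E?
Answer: -55951/162 ≈ -345.38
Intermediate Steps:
s(E, R) = 9 - E/2
a(m) = 9 - m/2
u(o) = -9*o
T(A, S) = 1/(-81 + 9*S/2) (T(A, S) = 1/(-9*(9 - S/2)) = 1/(-81 + 9*S/2))
Y = 6 (Y = 3*(3 - 1) = 3*2 = 6)
K(Z) = -53 (K(Z) = -54 + 6/6 = -54 + 6*(1/6) = -54 + 1 = -53)
j(U, v) = U/8 + v/8 (j(U, v) = (U + v)/8 = U/8 + v/8)
(K(17) - 292) + j(-3, T(n(-3, 1), 0)) = (-53 - 292) + ((1/8)*(-3) + (2/(9*(-18 + 0)))/8) = -345 + (-3/8 + ((2/9)/(-18))/8) = -345 + (-3/8 + ((2/9)*(-1/18))/8) = -345 + (-3/8 + (1/8)*(-1/81)) = -345 + (-3/8 - 1/648) = -345 - 61/162 = -55951/162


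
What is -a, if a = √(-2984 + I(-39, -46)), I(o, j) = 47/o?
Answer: -I*√4540497/39 ≈ -54.637*I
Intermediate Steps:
a = I*√4540497/39 (a = √(-2984 + 47/(-39)) = √(-2984 + 47*(-1/39)) = √(-2984 - 47/39) = √(-116423/39) = I*√4540497/39 ≈ 54.637*I)
-a = -I*√4540497/39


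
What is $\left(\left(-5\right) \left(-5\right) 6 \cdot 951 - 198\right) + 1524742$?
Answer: $1667194$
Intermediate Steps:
$\left(\left(-5\right) \left(-5\right) 6 \cdot 951 - 198\right) + 1524742 = \left(25 \cdot 6 \cdot 951 - 198\right) + 1524742 = \left(150 \cdot 951 - 198\right) + 1524742 = \left(142650 - 198\right) + 1524742 = 142452 + 1524742 = 1667194$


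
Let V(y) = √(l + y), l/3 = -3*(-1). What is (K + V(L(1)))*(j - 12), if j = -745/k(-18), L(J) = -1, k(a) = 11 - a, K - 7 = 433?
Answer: -480920/29 - 2186*√2/29 ≈ -16690.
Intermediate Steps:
K = 440 (K = 7 + 433 = 440)
l = 9 (l = 3*(-3*(-1)) = 3*3 = 9)
j = -745/29 (j = -745/(11 - 1*(-18)) = -745/(11 + 18) = -745/29 ≈ -25.690)
V(y) = √(9 + y)
(K + V(L(1)))*(j - 12) = (440 + √(9 - 1))*(-745/29 - 12) = (440 + √8)*(-1093/29) = (440 + 2*√2)*(-1093/29) = -480920/29 - 2186*√2/29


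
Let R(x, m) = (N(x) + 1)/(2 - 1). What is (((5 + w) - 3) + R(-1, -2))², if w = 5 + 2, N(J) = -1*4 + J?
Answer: 25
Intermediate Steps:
N(J) = -4 + J
w = 7
R(x, m) = -3 + x (R(x, m) = ((-4 + x) + 1)/(2 - 1) = (-3 + x)/1 = (-3 + x)*1 = -3 + x)
(((5 + w) - 3) + R(-1, -2))² = (((5 + 7) - 3) + (-3 - 1))² = ((12 - 3) - 4)² = (9 - 4)² = 5² = 25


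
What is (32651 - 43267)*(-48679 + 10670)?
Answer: 403503544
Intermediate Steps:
(32651 - 43267)*(-48679 + 10670) = -10616*(-38009) = 403503544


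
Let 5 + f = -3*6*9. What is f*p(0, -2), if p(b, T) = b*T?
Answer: 0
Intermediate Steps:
p(b, T) = T*b
f = -167 (f = -5 - 3*6*9 = -5 - 18*9 = -5 - 162 = -167)
f*p(0, -2) = -(-334)*0 = -167*0 = 0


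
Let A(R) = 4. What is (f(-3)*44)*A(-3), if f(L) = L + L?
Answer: -1056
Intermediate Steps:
f(L) = 2*L
(f(-3)*44)*A(-3) = ((2*(-3))*44)*4 = -6*44*4 = -264*4 = -1056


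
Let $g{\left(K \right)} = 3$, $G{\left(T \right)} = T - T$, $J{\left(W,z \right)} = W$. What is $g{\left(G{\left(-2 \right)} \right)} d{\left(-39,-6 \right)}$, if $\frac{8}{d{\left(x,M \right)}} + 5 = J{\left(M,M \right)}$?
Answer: $- \frac{24}{11} \approx -2.1818$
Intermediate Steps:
$G{\left(T \right)} = 0$
$d{\left(x,M \right)} = \frac{8}{-5 + M}$
$g{\left(G{\left(-2 \right)} \right)} d{\left(-39,-6 \right)} = 3 \frac{8}{-5 - 6} = 3 \frac{8}{-11} = 3 \cdot 8 \left(- \frac{1}{11}\right) = 3 \left(- \frac{8}{11}\right) = - \frac{24}{11}$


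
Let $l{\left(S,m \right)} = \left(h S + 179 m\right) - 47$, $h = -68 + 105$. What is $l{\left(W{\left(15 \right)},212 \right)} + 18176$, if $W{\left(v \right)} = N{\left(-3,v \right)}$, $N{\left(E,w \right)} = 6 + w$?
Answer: $56854$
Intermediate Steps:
$h = 37$
$W{\left(v \right)} = 6 + v$
$l{\left(S,m \right)} = -47 + 37 S + 179 m$ ($l{\left(S,m \right)} = \left(37 S + 179 m\right) - 47 = -47 + 37 S + 179 m$)
$l{\left(W{\left(15 \right)},212 \right)} + 18176 = \left(-47 + 37 \left(6 + 15\right) + 179 \cdot 212\right) + 18176 = \left(-47 + 37 \cdot 21 + 37948\right) + 18176 = \left(-47 + 777 + 37948\right) + 18176 = 38678 + 18176 = 56854$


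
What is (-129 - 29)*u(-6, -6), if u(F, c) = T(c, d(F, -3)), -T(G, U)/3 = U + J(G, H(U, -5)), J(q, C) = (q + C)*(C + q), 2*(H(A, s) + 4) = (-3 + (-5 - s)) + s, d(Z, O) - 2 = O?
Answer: 92430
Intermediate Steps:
d(Z, O) = 2 + O
H(A, s) = -8 (H(A, s) = -4 + ((-3 + (-5 - s)) + s)/2 = -4 + ((-8 - s) + s)/2 = -4 + (1/2)*(-8) = -4 - 4 = -8)
J(q, C) = (C + q)**2 (J(q, C) = (C + q)*(C + q) = (C + q)**2)
T(G, U) = -3*U - 3*(-8 + G)**2 (T(G, U) = -3*(U + (-8 + G)**2) = -3*U - 3*(-8 + G)**2)
u(F, c) = 3 - 3*(-8 + c)**2 (u(F, c) = -3*(2 - 3) - 3*(-8 + c)**2 = -3*(-1) - 3*(-8 + c)**2 = 3 - 3*(-8 + c)**2)
(-129 - 29)*u(-6, -6) = (-129 - 29)*(3 - 3*(-8 - 6)**2) = -158*(3 - 3*(-14)**2) = -158*(3 - 3*196) = -158*(3 - 588) = -158*(-585) = 92430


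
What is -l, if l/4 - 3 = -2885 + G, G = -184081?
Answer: 747852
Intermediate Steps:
l = -747852 (l = 12 + 4*(-2885 - 184081) = 12 + 4*(-186966) = 12 - 747864 = -747852)
-l = -1*(-747852) = 747852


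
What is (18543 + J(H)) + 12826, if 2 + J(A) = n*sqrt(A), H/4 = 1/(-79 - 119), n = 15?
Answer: 31367 + 5*I*sqrt(22)/11 ≈ 31367.0 + 2.132*I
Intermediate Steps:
H = -2/99 (H = 4/(-79 - 119) = 4/(-198) = 4*(-1/198) = -2/99 ≈ -0.020202)
J(A) = -2 + 15*sqrt(A)
(18543 + J(H)) + 12826 = (18543 + (-2 + 15*sqrt(-2/99))) + 12826 = (18543 + (-2 + 15*(I*sqrt(22)/33))) + 12826 = (18543 + (-2 + 5*I*sqrt(22)/11)) + 12826 = (18541 + 5*I*sqrt(22)/11) + 12826 = 31367 + 5*I*sqrt(22)/11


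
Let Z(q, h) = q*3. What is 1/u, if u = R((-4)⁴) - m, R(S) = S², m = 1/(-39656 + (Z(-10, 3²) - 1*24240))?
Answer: 63926/4189454337 ≈ 1.5259e-5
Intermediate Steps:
Z(q, h) = 3*q
m = -1/63926 (m = 1/(-39656 + (3*(-10) - 1*24240)) = 1/(-39656 + (-30 - 24240)) = 1/(-39656 - 24270) = 1/(-63926) = -1/63926 ≈ -1.5643e-5)
u = 4189454337/63926 (u = ((-4)⁴)² - 1*(-1/63926) = 256² + 1/63926 = 65536 + 1/63926 = 4189454337/63926 ≈ 65536.)
1/u = 1/(4189454337/63926) = 63926/4189454337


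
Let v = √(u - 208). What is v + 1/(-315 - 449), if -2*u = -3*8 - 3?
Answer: -1/764 + I*√778/2 ≈ -0.0013089 + 13.946*I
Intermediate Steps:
u = 27/2 (u = -(-3*8 - 3)/2 = -(-24 - 3)/2 = -½*(-27) = 27/2 ≈ 13.500)
v = I*√778/2 (v = √(27/2 - 208) = √(-389/2) = I*√778/2 ≈ 13.946*I)
v + 1/(-315 - 449) = I*√778/2 + 1/(-315 - 449) = I*√778/2 + 1/(-764) = I*√778/2 - 1/764 = -1/764 + I*√778/2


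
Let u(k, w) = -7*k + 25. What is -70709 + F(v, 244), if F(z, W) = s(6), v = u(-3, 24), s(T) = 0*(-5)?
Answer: -70709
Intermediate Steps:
u(k, w) = 25 - 7*k
s(T) = 0
v = 46 (v = 25 - 7*(-3) = 25 + 21 = 46)
F(z, W) = 0
-70709 + F(v, 244) = -70709 + 0 = -70709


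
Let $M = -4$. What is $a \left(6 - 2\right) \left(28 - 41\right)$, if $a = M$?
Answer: $208$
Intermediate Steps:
$a = -4$
$a \left(6 - 2\right) \left(28 - 41\right) = - 4 \left(6 - 2\right) \left(28 - 41\right) = \left(-4\right) 4 \left(28 - 41\right) = \left(-16\right) \left(-13\right) = 208$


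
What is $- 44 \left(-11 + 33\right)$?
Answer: $-968$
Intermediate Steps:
$- 44 \left(-11 + 33\right) = \left(-44\right) 22 = -968$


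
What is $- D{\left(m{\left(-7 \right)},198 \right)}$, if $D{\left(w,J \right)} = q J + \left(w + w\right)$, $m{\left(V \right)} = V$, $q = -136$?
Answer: $26942$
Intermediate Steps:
$D{\left(w,J \right)} = - 136 J + 2 w$ ($D{\left(w,J \right)} = - 136 J + \left(w + w\right) = - 136 J + 2 w$)
$- D{\left(m{\left(-7 \right)},198 \right)} = - (\left(-136\right) 198 + 2 \left(-7\right)) = - (-26928 - 14) = \left(-1\right) \left(-26942\right) = 26942$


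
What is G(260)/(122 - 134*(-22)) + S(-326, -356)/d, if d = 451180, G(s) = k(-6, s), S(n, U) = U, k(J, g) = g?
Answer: 2905347/34628065 ≈ 0.083902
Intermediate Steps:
G(s) = s
G(260)/(122 - 134*(-22)) + S(-326, -356)/d = 260/(122 - 134*(-22)) - 356/451180 = 260/(122 + 2948) - 356*1/451180 = 260/3070 - 89/112795 = 260*(1/3070) - 89/112795 = 26/307 - 89/112795 = 2905347/34628065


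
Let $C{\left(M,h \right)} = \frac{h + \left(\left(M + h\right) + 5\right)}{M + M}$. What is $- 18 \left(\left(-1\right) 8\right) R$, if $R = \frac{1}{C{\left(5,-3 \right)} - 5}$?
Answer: $- \frac{720}{23} \approx -31.304$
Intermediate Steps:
$C{\left(M,h \right)} = \frac{5 + M + 2 h}{2 M}$ ($C{\left(M,h \right)} = \frac{h + \left(5 + M + h\right)}{2 M} = \left(5 + M + 2 h\right) \frac{1}{2 M} = \frac{5 + M + 2 h}{2 M}$)
$R = - \frac{5}{23}$ ($R = \frac{1}{\frac{5 + 5 + 2 \left(-3\right)}{2 \cdot 5} - 5} = \frac{1}{\frac{1}{2} \cdot \frac{1}{5} \left(5 + 5 - 6\right) - 5} = \frac{1}{\frac{1}{2} \cdot \frac{1}{5} \cdot 4 - 5} = \frac{1}{\frac{2}{5} - 5} = \frac{1}{- \frac{23}{5}} = - \frac{5}{23} \approx -0.21739$)
$- 18 \left(\left(-1\right) 8\right) R = - 18 \left(\left(-1\right) 8\right) \left(- \frac{5}{23}\right) = \left(-18\right) \left(-8\right) \left(- \frac{5}{23}\right) = 144 \left(- \frac{5}{23}\right) = - \frac{720}{23}$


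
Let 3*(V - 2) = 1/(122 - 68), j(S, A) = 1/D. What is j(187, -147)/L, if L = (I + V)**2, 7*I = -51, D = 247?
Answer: 1285956/8853509743 ≈ 0.00014525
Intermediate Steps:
j(S, A) = 1/247
V = 325/162 (V = 2 + 1/(3*(122 - 68)) = 2 + (1/3)/54 = 2 + (1/3)*(1/54) = 2 + 1/162 = 325/162 ≈ 2.0062)
I = -51/7 (I = (1/7)*(-51) = -51/7 ≈ -7.2857)
L = 35844169/1285956 (L = (-51/7 + 325/162)**2 = (-5987/1134)**2 = 35844169/1285956 ≈ 27.874)
j(187, -147)/L = 1/(247*(35844169/1285956)) = (1/247)*(1285956/35844169) = 1285956/8853509743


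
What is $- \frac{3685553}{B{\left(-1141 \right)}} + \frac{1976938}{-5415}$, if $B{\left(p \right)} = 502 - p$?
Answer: $- \frac{23205378629}{8896845} \approx -2608.3$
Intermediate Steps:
$- \frac{3685553}{B{\left(-1141 \right)}} + \frac{1976938}{-5415} = - \frac{3685553}{502 - -1141} + \frac{1976938}{-5415} = - \frac{3685553}{502 + 1141} + 1976938 \left(- \frac{1}{5415}\right) = - \frac{3685553}{1643} - \frac{1976938}{5415} = - \frac{23205378629}{8896845}$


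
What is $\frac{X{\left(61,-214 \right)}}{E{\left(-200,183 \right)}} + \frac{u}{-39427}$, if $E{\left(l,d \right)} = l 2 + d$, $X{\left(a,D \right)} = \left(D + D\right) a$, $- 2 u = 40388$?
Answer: $\frac{1033742214}{8555659} \approx 120.83$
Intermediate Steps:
$u = -20194$ ($u = \left(- \frac{1}{2}\right) 40388 = -20194$)
$X{\left(a,D \right)} = 2 D a$
$E{\left(l,d \right)} = d + 2 l$ ($E{\left(l,d \right)} = 2 l + d = d + 2 l$)
$\frac{X{\left(61,-214 \right)}}{E{\left(-200,183 \right)}} + \frac{u}{-39427} = \frac{2 \left(-214\right) 61}{183 + 2 \left(-200\right)} - \frac{20194}{-39427} = - \frac{26108}{183 - 400} - - \frac{20194}{39427} = - \frac{26108}{-217} + \frac{20194}{39427} = \left(-26108\right) \left(- \frac{1}{217}\right) + \frac{20194}{39427} = \frac{26108}{217} + \frac{20194}{39427} = \frac{1033742214}{8555659}$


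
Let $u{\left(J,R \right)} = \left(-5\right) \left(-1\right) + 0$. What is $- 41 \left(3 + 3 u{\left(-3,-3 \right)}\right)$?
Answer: $-738$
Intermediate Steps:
$u{\left(J,R \right)} = 5$ ($u{\left(J,R \right)} = 5 + 0 = 5$)
$- 41 \left(3 + 3 u{\left(-3,-3 \right)}\right) = - 41 \left(3 + 3 \cdot 5\right) = - 41 \left(3 + 15\right) = \left(-41\right) 18 = -738$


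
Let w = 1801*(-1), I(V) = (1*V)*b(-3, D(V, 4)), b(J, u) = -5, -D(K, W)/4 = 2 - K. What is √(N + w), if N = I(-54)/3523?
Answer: I*√22352212519/3523 ≈ 42.437*I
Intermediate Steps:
D(K, W) = -8 + 4*K (D(K, W) = -4*(2 - K) = -8 + 4*K)
I(V) = -5*V (I(V) = (1*V)*(-5) = V*(-5) = -5*V)
w = -1801
N = 270/3523 (N = -5*(-54)/3523 = 270*(1/3523) = 270/3523 ≈ 0.076639)
√(N + w) = √(270/3523 - 1801) = √(-6344653/3523) = I*√22352212519/3523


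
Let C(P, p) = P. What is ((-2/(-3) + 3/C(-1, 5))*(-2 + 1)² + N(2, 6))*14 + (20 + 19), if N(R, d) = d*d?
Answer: 1531/3 ≈ 510.33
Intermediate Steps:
N(R, d) = d²
((-2/(-3) + 3/C(-1, 5))*(-2 + 1)² + N(2, 6))*14 + (20 + 19) = ((-2/(-3) + 3/(-1))*(-2 + 1)² + 6²)*14 + (20 + 19) = ((-2*(-⅓) + 3*(-1))*(-1)² + 36)*14 + 39 = ((⅔ - 3)*1 + 36)*14 + 39 = (-7/3*1 + 36)*14 + 39 = (-7/3 + 36)*14 + 39 = (101/3)*14 + 39 = 1414/3 + 39 = 1531/3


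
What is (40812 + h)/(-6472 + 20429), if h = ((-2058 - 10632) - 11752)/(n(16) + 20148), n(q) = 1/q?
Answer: 13156132556/4499304133 ≈ 2.9240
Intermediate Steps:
h = -391072/322369 (h = ((-2058 - 10632) - 11752)/(1/16 + 20148) = (-12690 - 11752)/(1/16 + 20148) = -24442/322369/16 = -24442*16/322369 = -391072/322369 ≈ -1.2131)
(40812 + h)/(-6472 + 20429) = (40812 - 391072/322369)/(-6472 + 20429) = (13156132556/322369)/13957 = (13156132556/322369)*(1/13957) = 13156132556/4499304133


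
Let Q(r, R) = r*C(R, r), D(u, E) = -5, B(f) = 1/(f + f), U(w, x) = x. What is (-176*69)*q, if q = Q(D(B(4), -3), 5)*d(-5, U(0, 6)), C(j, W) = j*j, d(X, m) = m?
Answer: 9108000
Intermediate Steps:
B(f) = 1/(2*f)
C(j, W) = j**2
Q(r, R) = r*R**2
q = -750 (q = -5*5**2*6 = -5*25*6 = -125*6 = -750)
(-176*69)*q = -176*69*(-750) = -12144*(-750) = 9108000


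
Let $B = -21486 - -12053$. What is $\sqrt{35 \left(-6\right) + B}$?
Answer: $i \sqrt{9643} \approx 98.199 i$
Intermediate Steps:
$B = -9433$ ($B = -21486 + 12053 = -9433$)
$\sqrt{35 \left(-6\right) + B} = \sqrt{35 \left(-6\right) - 9433} = \sqrt{-210 - 9433} = \sqrt{-9643} = i \sqrt{9643}$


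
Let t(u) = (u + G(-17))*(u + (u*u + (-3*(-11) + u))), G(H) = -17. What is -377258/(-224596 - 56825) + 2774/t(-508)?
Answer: 2424609423076/1808699802525 ≈ 1.3405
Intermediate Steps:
t(u) = (-17 + u)*(33 + u² + 2*u) (t(u) = (u - 17)*(u + (u*u + (-3*(-11) + u))) = (-17 + u)*(u + (u² + (33 + u))) = (-17 + u)*(u + (33 + u + u²)) = (-17 + u)*(33 + u² + 2*u))
-377258/(-224596 - 56825) + 2774/t(-508) = -377258/(-224596 - 56825) + 2774/(-561 + (-508)³ - 1*(-508) - 15*(-508)²) = -377258/(-281421) + 2774/(-561 - 131096512 + 508 - 15*258064) = -377258*(-1/281421) + 2774/(-561 - 131096512 + 508 - 3870960) = 53894/40203 + 2774/(-134967525) = 53894/40203 + 2774*(-1/134967525) = 53894/40203 - 2774/134967525 = 2424609423076/1808699802525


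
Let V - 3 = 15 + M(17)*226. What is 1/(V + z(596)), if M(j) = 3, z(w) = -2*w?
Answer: -1/496 ≈ -0.0020161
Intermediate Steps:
V = 696 (V = 3 + (15 + 3*226) = 3 + (15 + 678) = 3 + 693 = 696)
1/(V + z(596)) = 1/(696 - 2*596) = 1/(696 - 1192) = 1/(-496) = -1/496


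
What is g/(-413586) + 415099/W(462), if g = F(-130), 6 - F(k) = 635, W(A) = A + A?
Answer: 773332055/1721412 ≈ 449.24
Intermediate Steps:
W(A) = 2*A
F(k) = -629 (F(k) = 6 - 1*635 = 6 - 635 = -629)
g = -629
g/(-413586) + 415099/W(462) = -629/(-413586) + 415099/((2*462)) = -629*(-1/413586) + 415099/924 = 17/11178 + 415099*(1/924) = 17/11178 + 415099/924 = 773332055/1721412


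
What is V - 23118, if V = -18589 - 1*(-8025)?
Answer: -33682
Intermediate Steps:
V = -10564 (V = -18589 + 8025 = -10564)
V - 23118 = -10564 - 23118 = -33682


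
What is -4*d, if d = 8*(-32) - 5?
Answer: 1044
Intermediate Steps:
d = -261 (d = -256 - 5 = -261)
-4*d = -4*(-261) = 1044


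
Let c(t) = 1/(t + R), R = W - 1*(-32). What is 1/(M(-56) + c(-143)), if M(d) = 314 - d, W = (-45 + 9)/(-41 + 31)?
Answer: 537/198685 ≈ 0.0027028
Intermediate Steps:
W = 18/5 (W = -36/(-10) = -36*(-⅒) = 18/5 ≈ 3.6000)
R = 178/5 (R = 18/5 - 1*(-32) = 18/5 + 32 = 178/5 ≈ 35.600)
c(t) = 1/(178/5 + t) (c(t) = 1/(t + 178/5) = 1/(178/5 + t))
1/(M(-56) + c(-143)) = 1/((314 - 1*(-56)) + 5/(178 + 5*(-143))) = 1/((314 + 56) + 5/(178 - 715)) = 1/(370 + 5/(-537)) = 1/(370 + 5*(-1/537)) = 1/(370 - 5/537) = 1/(198685/537) = 537/198685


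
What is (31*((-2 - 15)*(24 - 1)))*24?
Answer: -290904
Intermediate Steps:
(31*((-2 - 15)*(24 - 1)))*24 = (31*(-17*23))*24 = (31*(-391))*24 = -12121*24 = -290904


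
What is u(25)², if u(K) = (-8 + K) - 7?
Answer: 100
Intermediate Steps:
u(K) = -15 + K
u(25)² = (-15 + 25)² = 10² = 100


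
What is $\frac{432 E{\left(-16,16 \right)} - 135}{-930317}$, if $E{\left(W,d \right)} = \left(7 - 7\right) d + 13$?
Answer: $- \frac{5481}{930317} \approx -0.0058915$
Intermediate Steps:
$E{\left(W,d \right)} = 13$ ($E{\left(W,d \right)} = 0 d + 13 = 0 + 13 = 13$)
$\frac{432 E{\left(-16,16 \right)} - 135}{-930317} = \frac{432 \cdot 13 - 135}{-930317} = \left(5616 - 135\right) \left(- \frac{1}{930317}\right) = 5481 \left(- \frac{1}{930317}\right) = - \frac{5481}{930317}$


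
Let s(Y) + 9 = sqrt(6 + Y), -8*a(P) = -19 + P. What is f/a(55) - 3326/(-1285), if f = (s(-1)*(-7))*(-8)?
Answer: 147246/1285 - 112*sqrt(5)/9 ≈ 86.762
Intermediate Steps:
a(P) = 19/8 - P/8 (a(P) = -(-19 + P)/8 = 19/8 - P/8)
s(Y) = -9 + sqrt(6 + Y)
f = -504 + 56*sqrt(5) (f = ((-9 + sqrt(6 - 1))*(-7))*(-8) = ((-9 + sqrt(5))*(-7))*(-8) = (63 - 7*sqrt(5))*(-8) = -504 + 56*sqrt(5) ≈ -378.78)
f/a(55) - 3326/(-1285) = (-504 + 56*sqrt(5))/(19/8 - 1/8*55) - 3326/(-1285) = (-504 + 56*sqrt(5))/(19/8 - 55/8) - 3326*(-1/1285) = (-504 + 56*sqrt(5))/(-9/2) + 3326/1285 = (-504 + 56*sqrt(5))*(-2/9) + 3326/1285 = (112 - 112*sqrt(5)/9) + 3326/1285 = 147246/1285 - 112*sqrt(5)/9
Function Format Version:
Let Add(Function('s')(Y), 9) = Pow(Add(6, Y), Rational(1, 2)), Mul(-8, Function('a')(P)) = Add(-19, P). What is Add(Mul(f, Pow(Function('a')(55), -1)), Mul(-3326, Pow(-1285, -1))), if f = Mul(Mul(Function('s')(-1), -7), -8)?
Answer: Add(Rational(147246, 1285), Mul(Rational(-112, 9), Pow(5, Rational(1, 2)))) ≈ 86.762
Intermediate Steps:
Function('a')(P) = Add(Rational(19, 8), Mul(Rational(-1, 8), P)) (Function('a')(P) = Mul(Rational(-1, 8), Add(-19, P)) = Add(Rational(19, 8), Mul(Rational(-1, 8), P)))
Function('s')(Y) = Add(-9, Pow(Add(6, Y), Rational(1, 2)))
f = Add(-504, Mul(56, Pow(5, Rational(1, 2)))) (f = Mul(Mul(Add(-9, Pow(Add(6, -1), Rational(1, 2))), -7), -8) = Mul(Mul(Add(-9, Pow(5, Rational(1, 2))), -7), -8) = Mul(Add(63, Mul(-7, Pow(5, Rational(1, 2)))), -8) = Add(-504, Mul(56, Pow(5, Rational(1, 2)))) ≈ -378.78)
Add(Mul(f, Pow(Function('a')(55), -1)), Mul(-3326, Pow(-1285, -1))) = Add(Mul(Add(-504, Mul(56, Pow(5, Rational(1, 2)))), Pow(Add(Rational(19, 8), Mul(Rational(-1, 8), 55)), -1)), Mul(-3326, Pow(-1285, -1))) = Add(Mul(Add(-504, Mul(56, Pow(5, Rational(1, 2)))), Pow(Add(Rational(19, 8), Rational(-55, 8)), -1)), Mul(-3326, Rational(-1, 1285))) = Add(Mul(Add(-504, Mul(56, Pow(5, Rational(1, 2)))), Pow(Rational(-9, 2), -1)), Rational(3326, 1285)) = Add(Mul(Add(-504, Mul(56, Pow(5, Rational(1, 2)))), Rational(-2, 9)), Rational(3326, 1285)) = Add(Add(112, Mul(Rational(-112, 9), Pow(5, Rational(1, 2)))), Rational(3326, 1285)) = Add(Rational(147246, 1285), Mul(Rational(-112, 9), Pow(5, Rational(1, 2))))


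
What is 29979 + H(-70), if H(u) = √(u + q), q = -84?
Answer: 29979 + I*√154 ≈ 29979.0 + 12.41*I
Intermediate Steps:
H(u) = √(-84 + u) (H(u) = √(u - 84) = √(-84 + u))
29979 + H(-70) = 29979 + √(-84 - 70) = 29979 + √(-154) = 29979 + I*√154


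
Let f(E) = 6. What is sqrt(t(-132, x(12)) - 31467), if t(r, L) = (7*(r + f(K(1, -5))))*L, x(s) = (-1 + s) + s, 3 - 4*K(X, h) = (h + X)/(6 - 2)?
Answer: I*sqrt(51753) ≈ 227.49*I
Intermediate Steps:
K(X, h) = 3/4 - X/16 - h/16 (K(X, h) = 3/4 - (h + X)/(4*(6 - 2)) = 3/4 - (X + h)/(4*4) = 3/4 - (X/4 + h/4)/4 = 3/4 + (-X/16 - h/16) = 3/4 - X/16 - h/16)
x(s) = -1 + 2*s
t(r, L) = L*(42 + 7*r) (t(r, L) = (7*(r + 6))*L = (7*(6 + r))*L = (42 + 7*r)*L = L*(42 + 7*r))
sqrt(t(-132, x(12)) - 31467) = sqrt(7*(-1 + 2*12)*(6 - 132) - 31467) = sqrt(7*(-1 + 24)*(-126) - 31467) = sqrt(7*23*(-126) - 31467) = sqrt(-20286 - 31467) = sqrt(-51753) = I*sqrt(51753)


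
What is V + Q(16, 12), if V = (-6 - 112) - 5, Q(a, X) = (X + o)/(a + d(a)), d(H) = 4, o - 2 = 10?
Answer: -609/5 ≈ -121.80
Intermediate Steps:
o = 12 (o = 2 + 10 = 12)
Q(a, X) = (12 + X)/(4 + a) (Q(a, X) = (X + 12)/(a + 4) = (12 + X)/(4 + a))
V = -123 (V = -118 - 5 = -123)
V + Q(16, 12) = -123 + (12 + 12)/(4 + 16) = -123 + 24/20 = -123 + (1/20)*24 = -123 + 6/5 = -609/5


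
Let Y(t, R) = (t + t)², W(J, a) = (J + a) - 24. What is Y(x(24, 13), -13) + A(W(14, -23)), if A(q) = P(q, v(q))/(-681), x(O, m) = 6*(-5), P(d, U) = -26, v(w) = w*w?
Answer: 2451626/681 ≈ 3600.0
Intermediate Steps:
v(w) = w²
W(J, a) = -24 + J + a
x(O, m) = -30
Y(t, R) = 4*t² (Y(t, R) = (2*t)² = 4*t²)
A(q) = 26/681 (A(q) = -26/(-681) = -26*(-1/681) = 26/681)
Y(x(24, 13), -13) + A(W(14, -23)) = 4*(-30)² + 26/681 = 4*900 + 26/681 = 3600 + 26/681 = 2451626/681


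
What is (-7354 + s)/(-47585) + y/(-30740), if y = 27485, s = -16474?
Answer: -115080201/292552580 ≈ -0.39337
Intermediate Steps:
(-7354 + s)/(-47585) + y/(-30740) = (-7354 - 16474)/(-47585) + 27485/(-30740) = -23828*(-1/47585) + 27485*(-1/30740) = 23828/47585 - 5497/6148 = -115080201/292552580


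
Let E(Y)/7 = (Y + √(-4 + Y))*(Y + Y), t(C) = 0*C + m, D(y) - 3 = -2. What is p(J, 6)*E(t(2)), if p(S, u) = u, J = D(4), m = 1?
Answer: 84 + 84*I*√3 ≈ 84.0 + 145.49*I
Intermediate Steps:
D(y) = 1 (D(y) = 3 - 2 = 1)
J = 1
t(C) = 1 (t(C) = 0*C + 1 = 0 + 1 = 1)
E(Y) = 14*Y*(Y + √(-4 + Y)) (E(Y) = 7*((Y + √(-4 + Y))*(Y + Y)) = 7*((Y + √(-4 + Y))*(2*Y)) = 7*(2*Y*(Y + √(-4 + Y))) = 14*Y*(Y + √(-4 + Y)))
p(J, 6)*E(t(2)) = 6*(14*1*(1 + √(-4 + 1))) = 6*(14*1*(1 + √(-3))) = 6*(14*1*(1 + I*√3)) = 6*(14 + 14*I*√3) = 84 + 84*I*√3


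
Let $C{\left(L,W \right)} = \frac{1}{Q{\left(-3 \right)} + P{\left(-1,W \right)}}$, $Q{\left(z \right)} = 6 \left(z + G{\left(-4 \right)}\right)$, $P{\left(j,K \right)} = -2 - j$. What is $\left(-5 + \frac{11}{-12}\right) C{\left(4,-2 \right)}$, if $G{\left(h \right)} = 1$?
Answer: $\frac{71}{156} \approx 0.45513$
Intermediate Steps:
$Q{\left(z \right)} = 6 + 6 z$ ($Q{\left(z \right)} = 6 \left(z + 1\right) = 6 \left(1 + z\right) = 6 + 6 z$)
$C{\left(L,W \right)} = - \frac{1}{13}$ ($C{\left(L,W \right)} = \frac{1}{\left(6 + 6 \left(-3\right)\right) - 1} = \frac{1}{\left(6 - 18\right) + \left(-2 + 1\right)} = \frac{1}{-12 - 1} = \frac{1}{-13} = - \frac{1}{13}$)
$\left(-5 + \frac{11}{-12}\right) C{\left(4,-2 \right)} = \left(-5 + \frac{11}{-12}\right) \left(- \frac{1}{13}\right) = \left(-5 + 11 \left(- \frac{1}{12}\right)\right) \left(- \frac{1}{13}\right) = \left(-5 - \frac{11}{12}\right) \left(- \frac{1}{13}\right) = \left(- \frac{71}{12}\right) \left(- \frac{1}{13}\right) = \frac{71}{156}$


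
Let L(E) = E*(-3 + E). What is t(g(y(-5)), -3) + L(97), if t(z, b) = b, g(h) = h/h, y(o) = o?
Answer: 9115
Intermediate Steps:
g(h) = 1
t(g(y(-5)), -3) + L(97) = -3 + 97*(-3 + 97) = -3 + 97*94 = -3 + 9118 = 9115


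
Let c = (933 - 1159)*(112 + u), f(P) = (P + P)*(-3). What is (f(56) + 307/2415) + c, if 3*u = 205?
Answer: -33078421/805 ≈ -41091.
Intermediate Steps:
u = 205/3 (u = (⅓)*205 = 205/3 ≈ 68.333)
f(P) = -6*P (f(P) = (2*P)*(-3) = -6*P)
c = -122266/3 (c = (933 - 1159)*(112 + 205/3) = -226*541/3 = -122266/3 ≈ -40755.)
(f(56) + 307/2415) + c = (-6*56 + 307/2415) - 122266/3 = (-336 + 307*(1/2415)) - 122266/3 = (-336 + 307/2415) - 122266/3 = -811133/2415 - 122266/3 = -33078421/805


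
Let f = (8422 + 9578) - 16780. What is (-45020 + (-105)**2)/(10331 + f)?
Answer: -33995/11551 ≈ -2.9430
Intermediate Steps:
f = 1220 (f = 18000 - 16780 = 1220)
(-45020 + (-105)**2)/(10331 + f) = (-45020 + (-105)**2)/(10331 + 1220) = (-45020 + 11025)/11551 = -33995*1/11551 = -33995/11551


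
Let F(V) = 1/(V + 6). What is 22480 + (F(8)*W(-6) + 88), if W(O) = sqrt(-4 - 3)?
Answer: 22568 + I*sqrt(7)/14 ≈ 22568.0 + 0.18898*I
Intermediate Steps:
W(O) = I*sqrt(7) (W(O) = sqrt(-7) = I*sqrt(7))
F(V) = 1/(6 + V)
22480 + (F(8)*W(-6) + 88) = 22480 + ((I*sqrt(7))/(6 + 8) + 88) = 22480 + ((I*sqrt(7))/14 + 88) = 22480 + (I*sqrt(7)/14 + 88) = 22480 + (88 + I*sqrt(7)/14) = 22568 + I*sqrt(7)/14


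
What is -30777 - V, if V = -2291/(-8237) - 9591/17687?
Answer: -194947631531/6334253 ≈ -30777.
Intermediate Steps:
V = -1673050/6334253 (V = -2291*(-1/8237) - 9591*1/17687 = 2291/8237 - 417/769 = -1673050/6334253 ≈ -0.26413)
-30777 - V = -30777 - 1*(-1673050/6334253) = -30777 + 1673050/6334253 = -194947631531/6334253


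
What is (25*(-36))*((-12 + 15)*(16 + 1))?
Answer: -45900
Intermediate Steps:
(25*(-36))*((-12 + 15)*(16 + 1)) = -2700*17 = -900*51 = -45900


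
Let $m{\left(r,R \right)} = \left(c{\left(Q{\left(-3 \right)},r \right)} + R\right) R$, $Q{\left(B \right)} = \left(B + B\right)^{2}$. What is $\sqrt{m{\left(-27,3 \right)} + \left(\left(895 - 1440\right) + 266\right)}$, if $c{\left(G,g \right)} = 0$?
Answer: $3 i \sqrt{30} \approx 16.432 i$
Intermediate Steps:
$Q{\left(B \right)} = 4 B^{2}$ ($Q{\left(B \right)} = \left(2 B\right)^{2} = 4 B^{2}$)
$m{\left(r,R \right)} = R^{2}$ ($m{\left(r,R \right)} = \left(0 + R\right) R = R R = R^{2}$)
$\sqrt{m{\left(-27,3 \right)} + \left(\left(895 - 1440\right) + 266\right)} = \sqrt{3^{2} + \left(\left(895 - 1440\right) + 266\right)} = \sqrt{9 + \left(-545 + 266\right)} = \sqrt{9 - 279} = \sqrt{-270} = 3 i \sqrt{30}$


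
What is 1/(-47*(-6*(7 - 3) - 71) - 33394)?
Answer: -1/28929 ≈ -3.4567e-5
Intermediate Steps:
1/(-47*(-6*(7 - 3) - 71) - 33394) = 1/(-47*(-6*4 - 71) - 33394) = 1/(-47*(-24 - 71) - 33394) = 1/(-47*(-95) - 33394) = 1/(4465 - 33394) = 1/(-28929) = -1/28929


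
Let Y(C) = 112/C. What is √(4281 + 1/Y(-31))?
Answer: √3356087/28 ≈ 65.427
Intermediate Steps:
√(4281 + 1/Y(-31)) = √(4281 + 1/(112/(-31))) = √(4281 + 1/(112*(-1/31))) = √(4281 + 1/(-112/31)) = √(4281 - 31/112) = √(479441/112) = √3356087/28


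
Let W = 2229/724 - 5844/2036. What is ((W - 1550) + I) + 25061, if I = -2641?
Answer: 7691005717/368516 ≈ 20870.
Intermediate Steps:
W = 76797/368516 (W = 2229*(1/724) - 5844*1/2036 = 2229/724 - 1461/509 = 76797/368516 ≈ 0.20840)
((W - 1550) + I) + 25061 = ((76797/368516 - 1550) - 2641) + 25061 = (-571123003/368516 - 2641) + 25061 = -1544373759/368516 + 25061 = 7691005717/368516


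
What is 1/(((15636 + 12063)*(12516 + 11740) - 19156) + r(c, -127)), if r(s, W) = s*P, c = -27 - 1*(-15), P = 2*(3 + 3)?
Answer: 1/671847644 ≈ 1.4884e-9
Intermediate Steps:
P = 12 (P = 2*6 = 12)
c = -12 (c = -27 + 15 = -12)
r(s, W) = 12*s (r(s, W) = s*12 = 12*s)
1/(((15636 + 12063)*(12516 + 11740) - 19156) + r(c, -127)) = 1/(((15636 + 12063)*(12516 + 11740) - 19156) + 12*(-12)) = 1/((27699*24256 - 19156) - 144) = 1/((671866944 - 19156) - 144) = 1/(671847788 - 144) = 1/671847644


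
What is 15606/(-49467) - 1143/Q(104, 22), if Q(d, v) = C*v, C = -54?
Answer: 127949/197868 ≈ 0.64664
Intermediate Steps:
Q(d, v) = -54*v
15606/(-49467) - 1143/Q(104, 22) = 15606/(-49467) - 1143/((-54*22)) = 15606*(-1/49467) - 1143/(-1188) = -5202/16489 - 1143*(-1/1188) = -5202/16489 + 127/132 = 127949/197868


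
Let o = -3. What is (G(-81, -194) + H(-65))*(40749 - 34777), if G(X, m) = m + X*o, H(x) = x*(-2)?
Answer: 1068988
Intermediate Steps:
H(x) = -2*x
G(X, m) = m - 3*X (G(X, m) = m + X*(-3) = m - 3*X)
(G(-81, -194) + H(-65))*(40749 - 34777) = ((-194 - 3*(-81)) - 2*(-65))*(40749 - 34777) = ((-194 + 243) + 130)*5972 = (49 + 130)*5972 = 179*5972 = 1068988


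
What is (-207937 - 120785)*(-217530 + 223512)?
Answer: -1966415004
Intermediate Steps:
(-207937 - 120785)*(-217530 + 223512) = -328722*5982 = -1966415004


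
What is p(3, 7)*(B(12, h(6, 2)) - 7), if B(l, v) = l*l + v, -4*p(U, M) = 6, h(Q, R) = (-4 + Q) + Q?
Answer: -435/2 ≈ -217.50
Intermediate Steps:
h(Q, R) = -4 + 2*Q
p(U, M) = -3/2 (p(U, M) = -¼*6 = -3/2)
B(l, v) = v + l² (B(l, v) = l² + v = v + l²)
p(3, 7)*(B(12, h(6, 2)) - 7) = -3*(((-4 + 2*6) + 12²) - 7)/2 = -3*(((-4 + 12) + 144) - 7)/2 = -3*((8 + 144) - 7)/2 = -3*(152 - 7)/2 = -3/2*145 = -435/2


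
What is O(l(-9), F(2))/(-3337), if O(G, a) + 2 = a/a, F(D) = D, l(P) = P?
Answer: 1/3337 ≈ 0.00029967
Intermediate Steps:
O(G, a) = -1 (O(G, a) = -2 + a/a = -2 + 1 = -1)
O(l(-9), F(2))/(-3337) = -1/(-3337) = -1*(-1/3337) = 1/3337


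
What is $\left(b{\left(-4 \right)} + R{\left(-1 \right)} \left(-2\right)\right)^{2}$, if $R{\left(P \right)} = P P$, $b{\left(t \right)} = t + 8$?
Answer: $4$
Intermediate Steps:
$b{\left(t \right)} = 8 + t$
$R{\left(P \right)} = P^{2}$
$\left(b{\left(-4 \right)} + R{\left(-1 \right)} \left(-2\right)\right)^{2} = \left(\left(8 - 4\right) + \left(-1\right)^{2} \left(-2\right)\right)^{2} = \left(4 + 1 \left(-2\right)\right)^{2} = \left(4 - 2\right)^{2} = 2^{2} = 4$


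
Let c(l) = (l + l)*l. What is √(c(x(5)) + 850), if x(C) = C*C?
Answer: 10*√21 ≈ 45.826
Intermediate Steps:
x(C) = C²
c(l) = 2*l² (c(l) = (2*l)*l = 2*l²)
√(c(x(5)) + 850) = √(2*(5²)² + 850) = √(2*25² + 850) = √(2*625 + 850) = √(1250 + 850) = √2100 = 10*√21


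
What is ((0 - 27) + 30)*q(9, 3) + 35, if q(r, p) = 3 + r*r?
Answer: 287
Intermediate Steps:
q(r, p) = 3 + r**2
((0 - 27) + 30)*q(9, 3) + 35 = ((0 - 27) + 30)*(3 + 9**2) + 35 = (-27 + 30)*(3 + 81) + 35 = 3*84 + 35 = 252 + 35 = 287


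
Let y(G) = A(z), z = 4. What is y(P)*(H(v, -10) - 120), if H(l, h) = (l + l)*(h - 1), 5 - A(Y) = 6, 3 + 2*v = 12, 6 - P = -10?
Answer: 219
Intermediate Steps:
P = 16 (P = 6 - 1*(-10) = 6 + 10 = 16)
v = 9/2 (v = -3/2 + (½)*12 = -3/2 + 6 = 9/2 ≈ 4.5000)
A(Y) = -1 (A(Y) = 5 - 1*6 = 5 - 6 = -1)
H(l, h) = 2*l*(-1 + h) (H(l, h) = (2*l)*(-1 + h) = 2*l*(-1 + h))
y(G) = -1
y(P)*(H(v, -10) - 120) = -(2*(9/2)*(-1 - 10) - 120) = -(2*(9/2)*(-11) - 120) = -(-99 - 120) = -1*(-219) = 219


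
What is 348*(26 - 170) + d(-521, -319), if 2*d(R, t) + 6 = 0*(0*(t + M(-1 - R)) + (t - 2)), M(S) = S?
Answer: -50115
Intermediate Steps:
d(R, t) = -3 (d(R, t) = -3 + (0*(0*(t + (-1 - R)) + (t - 2)))/2 = -3 + (0*(0*(-1 + t - R) + (-2 + t)))/2 = -3 + (0*(0 + (-2 + t)))/2 = -3 + (0*(-2 + t))/2 = -3 + (½)*0 = -3 + 0 = -3)
348*(26 - 170) + d(-521, -319) = 348*(26 - 170) - 3 = 348*(-144) - 3 = -50112 - 3 = -50115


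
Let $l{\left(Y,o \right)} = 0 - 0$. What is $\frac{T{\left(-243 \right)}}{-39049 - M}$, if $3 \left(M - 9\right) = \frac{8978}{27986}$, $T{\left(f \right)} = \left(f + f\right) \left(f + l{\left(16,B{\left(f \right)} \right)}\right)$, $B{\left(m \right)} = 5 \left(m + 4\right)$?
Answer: $- \frac{4957635942}{1639620271} \approx -3.0236$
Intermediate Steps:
$B{\left(m \right)} = 20 + 5 m$ ($B{\left(m \right)} = 5 \left(4 + m\right) = 20 + 5 m$)
$l{\left(Y,o \right)} = 0$ ($l{\left(Y,o \right)} = 0 + 0 = 0$)
$T{\left(f \right)} = 2 f^{2}$ ($T{\left(f \right)} = \left(f + f\right) \left(f + 0\right) = 2 f f = 2 f^{2}$)
$M = \frac{382300}{41979}$ ($M = 9 + \frac{8978 \cdot \frac{1}{27986}}{3} = 9 + \frac{1}{3} \cdot \frac{4489}{13993} = 9 + \frac{4489}{41979} = \frac{382300}{41979} \approx 9.1069$)
$\frac{T{\left(-243 \right)}}{-39049 - M} = \frac{2 \left(-243\right)^{2}}{-39049 - \frac{382300}{41979}} = \frac{2 \cdot 59049}{-39049 - \frac{382300}{41979}} = \frac{118098}{- \frac{1639620271}{41979}} = 118098 \left(- \frac{41979}{1639620271}\right) = - \frac{4957635942}{1639620271}$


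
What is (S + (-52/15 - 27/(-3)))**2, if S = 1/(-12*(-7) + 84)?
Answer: 2405601/78400 ≈ 30.684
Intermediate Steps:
S = 1/168 (S = 1/(84 + 84) = 1/168 ≈ 0.0059524)
(S + (-52/15 - 27/(-3)))**2 = (1/168 + (-52/15 - 27/(-3)))**2 = (1/168 + (-52*1/15 - 27*(-1/3)))**2 = (1/168 + (-52/15 + 9))**2 = (1/168 + 83/15)**2 = (1551/280)**2 = 2405601/78400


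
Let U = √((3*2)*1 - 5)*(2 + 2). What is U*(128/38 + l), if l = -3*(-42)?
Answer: 9832/19 ≈ 517.47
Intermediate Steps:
l = 126
U = 4 (U = √(6*1 - 5)*4 = √(6 - 5)*4 = √1*4 = 1*4 = 4)
U*(128/38 + l) = 4*(128/38 + 126) = 4*(128*(1/38) + 126) = 4*(64/19 + 126) = 4*(2458/19) = 9832/19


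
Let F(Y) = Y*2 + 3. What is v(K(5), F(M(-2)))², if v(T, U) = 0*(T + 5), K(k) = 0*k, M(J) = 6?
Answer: 0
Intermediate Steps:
K(k) = 0
F(Y) = 3 + 2*Y (F(Y) = 2*Y + 3 = 3 + 2*Y)
v(T, U) = 0 (v(T, U) = 0*(5 + T) = 0)
v(K(5), F(M(-2)))² = 0² = 0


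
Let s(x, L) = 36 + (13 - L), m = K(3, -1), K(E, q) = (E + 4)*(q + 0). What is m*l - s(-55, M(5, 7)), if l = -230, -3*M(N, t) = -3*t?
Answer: 1568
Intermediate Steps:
K(E, q) = q*(4 + E) (K(E, q) = (4 + E)*q = q*(4 + E))
M(N, t) = t (M(N, t) = -(-1)*t = t)
m = -7 (m = -(4 + 3) = -1*7 = -7)
s(x, L) = 49 - L
m*l - s(-55, M(5, 7)) = -7*(-230) - (49 - 1*7) = 1610 - (49 - 7) = 1610 - 1*42 = 1610 - 42 = 1568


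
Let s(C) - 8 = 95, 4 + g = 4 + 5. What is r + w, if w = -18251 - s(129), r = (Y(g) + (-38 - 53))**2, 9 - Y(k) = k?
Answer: -10785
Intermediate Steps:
g = 5 (g = -4 + (4 + 5) = -4 + 9 = 5)
Y(k) = 9 - k
s(C) = 103 (s(C) = 8 + 95 = 103)
r = 7569 (r = ((9 - 1*5) + (-38 - 53))**2 = ((9 - 5) - 91)**2 = (4 - 91)**2 = (-87)**2 = 7569)
w = -18354 (w = -18251 - 1*103 = -18251 - 103 = -18354)
r + w = 7569 - 18354 = -10785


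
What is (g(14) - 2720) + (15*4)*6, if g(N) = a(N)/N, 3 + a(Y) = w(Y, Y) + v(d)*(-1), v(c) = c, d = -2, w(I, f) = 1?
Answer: -2360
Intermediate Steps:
a(Y) = 0 (a(Y) = -3 + (1 - 2*(-1)) = -3 + (1 + 2) = -3 + 3 = 0)
g(N) = 0 (g(N) = 0/N = 0)
(g(14) - 2720) + (15*4)*6 = (0 - 2720) + (15*4)*6 = -2720 + 60*6 = -2720 + 360 = -2360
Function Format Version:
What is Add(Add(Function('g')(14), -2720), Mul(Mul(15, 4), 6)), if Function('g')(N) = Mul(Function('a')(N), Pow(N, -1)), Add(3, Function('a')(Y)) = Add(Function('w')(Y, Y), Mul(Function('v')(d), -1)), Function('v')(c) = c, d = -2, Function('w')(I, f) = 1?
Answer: -2360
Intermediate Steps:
Function('a')(Y) = 0 (Function('a')(Y) = Add(-3, Add(1, Mul(-2, -1))) = Add(-3, Add(1, 2)) = Add(-3, 3) = 0)
Function('g')(N) = 0 (Function('g')(N) = Mul(0, Pow(N, -1)) = 0)
Add(Add(Function('g')(14), -2720), Mul(Mul(15, 4), 6)) = Add(Add(0, -2720), Mul(Mul(15, 4), 6)) = Add(-2720, Mul(60, 6)) = Add(-2720, 360) = -2360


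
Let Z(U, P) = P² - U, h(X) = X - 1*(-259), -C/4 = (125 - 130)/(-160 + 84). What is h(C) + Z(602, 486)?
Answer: 4481202/19 ≈ 2.3585e+5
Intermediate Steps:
C = -5/19 (C = -4*(125 - 130)/(-160 + 84) = -(-20)/(-76) = -(-20)*(-1)/76 = -4*5/76 = -5/19 ≈ -0.26316)
h(X) = 259 + X (h(X) = X + 259 = 259 + X)
h(C) + Z(602, 486) = (259 - 5/19) + (486² - 1*602) = 4916/19 + (236196 - 602) = 4916/19 + 235594 = 4481202/19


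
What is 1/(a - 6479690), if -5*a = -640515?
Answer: -1/6351587 ≈ -1.5744e-7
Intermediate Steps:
a = 128103 (a = -⅕*(-640515) = 128103)
1/(a - 6479690) = 1/(128103 - 6479690) = 1/(-6351587) = -1/6351587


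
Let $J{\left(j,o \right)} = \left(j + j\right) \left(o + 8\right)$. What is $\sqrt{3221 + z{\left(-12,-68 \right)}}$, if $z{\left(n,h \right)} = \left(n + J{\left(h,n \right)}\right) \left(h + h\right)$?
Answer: $i \sqrt{69131} \approx 262.93 i$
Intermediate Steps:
$J{\left(j,o \right)} = 2 j \left(8 + o\right)$
$z{\left(n,h \right)} = 2 h \left(n + 2 h \left(8 + n\right)\right)$ ($z{\left(n,h \right)} = \left(n + 2 h \left(8 + n\right)\right) \left(h + h\right) = \left(n + 2 h \left(8 + n\right)\right) 2 h = 2 h \left(n + 2 h \left(8 + n\right)\right)$)
$\sqrt{3221 + z{\left(-12,-68 \right)}} = \sqrt{3221 + 2 \left(-68\right) \left(-12 + 2 \left(-68\right) \left(8 - 12\right)\right)} = \sqrt{3221 + 2 \left(-68\right) \left(-12 + 2 \left(-68\right) \left(-4\right)\right)} = \sqrt{3221 + 2 \left(-68\right) \left(-12 + 544\right)} = \sqrt{3221 + 2 \left(-68\right) 532} = \sqrt{3221 - 72352} = \sqrt{-69131} = i \sqrt{69131}$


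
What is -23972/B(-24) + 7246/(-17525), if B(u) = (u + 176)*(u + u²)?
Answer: -257019421/367604400 ≈ -0.69917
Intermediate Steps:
B(u) = (176 + u)*(u + u²)
-23972/B(-24) + 7246/(-17525) = -23972*(-1/(24*(176 + (-24)² + 177*(-24)))) + 7246/(-17525) = -23972*(-1/(24*(176 + 576 - 4248))) + 7246*(-1/17525) = -23972/((-24*(-3496))) - 7246/17525 = -23972/83904 - 7246/17525 = -23972*1/83904 - 7246/17525 = -5993/20976 - 7246/17525 = -257019421/367604400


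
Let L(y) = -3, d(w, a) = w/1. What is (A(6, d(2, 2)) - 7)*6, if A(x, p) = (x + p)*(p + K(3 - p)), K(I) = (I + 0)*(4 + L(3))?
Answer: 102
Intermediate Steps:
d(w, a) = w (d(w, a) = w*1 = w)
K(I) = I (K(I) = (I + 0)*(4 - 3) = I*1 = I)
A(x, p) = 3*p + 3*x (A(x, p) = (x + p)*(p + (3 - p)) = (p + x)*3 = 3*p + 3*x)
(A(6, d(2, 2)) - 7)*6 = ((3*2 + 3*6) - 7)*6 = ((6 + 18) - 7)*6 = (24 - 7)*6 = 17*6 = 102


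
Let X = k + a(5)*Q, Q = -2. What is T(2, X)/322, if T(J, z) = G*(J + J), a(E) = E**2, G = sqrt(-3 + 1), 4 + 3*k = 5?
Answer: 2*I*sqrt(2)/161 ≈ 0.017568*I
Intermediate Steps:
k = 1/3 (k = -4/3 + (1/3)*5 = -4/3 + 5/3 = 1/3 ≈ 0.33333)
G = I*sqrt(2) (G = sqrt(-2) = I*sqrt(2) ≈ 1.4142*I)
X = -149/3 (X = 1/3 + 5**2*(-2) = 1/3 + 25*(-2) = 1/3 - 50 = -149/3 ≈ -49.667)
T(J, z) = 2*I*J*sqrt(2) (T(J, z) = (I*sqrt(2))*(J + J) = (I*sqrt(2))*(2*J) = 2*I*J*sqrt(2))
T(2, X)/322 = (2*I*2*sqrt(2))/322 = (4*I*sqrt(2))*(1/322) = 2*I*sqrt(2)/161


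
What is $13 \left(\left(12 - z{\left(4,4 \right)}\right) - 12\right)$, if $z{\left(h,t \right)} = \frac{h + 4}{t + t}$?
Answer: $-13$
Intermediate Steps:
$z{\left(h,t \right)} = \frac{4 + h}{2 t}$
$13 \left(\left(12 - z{\left(4,4 \right)}\right) - 12\right) = 13 \left(\left(12 - \frac{4 + 4}{2 \cdot 4}\right) - 12\right) = 13 \left(\left(12 - \frac{1}{2} \cdot \frac{1}{4} \cdot 8\right) - 12\right) = 13 \left(\left(12 - 1\right) - 12\right) = 13 \left(11 - 12\right) = 13 \left(-1\right) = -13$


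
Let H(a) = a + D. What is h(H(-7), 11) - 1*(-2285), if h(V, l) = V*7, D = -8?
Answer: 2180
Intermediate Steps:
H(a) = -8 + a (H(a) = a - 8 = -8 + a)
h(V, l) = 7*V
h(H(-7), 11) - 1*(-2285) = 7*(-8 - 7) - 1*(-2285) = 7*(-15) + 2285 = -105 + 2285 = 2180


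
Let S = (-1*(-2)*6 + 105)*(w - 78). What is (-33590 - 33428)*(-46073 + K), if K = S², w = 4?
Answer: -5020646165038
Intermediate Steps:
S = -8658 (S = (-1*(-2)*6 + 105)*(4 - 78) = (2*6 + 105)*(-74) = (12 + 105)*(-74) = 117*(-74) = -8658)
K = 74960964 (K = (-8658)² = 74960964)
(-33590 - 33428)*(-46073 + K) = (-33590 - 33428)*(-46073 + 74960964) = -67018*74914891 = -5020646165038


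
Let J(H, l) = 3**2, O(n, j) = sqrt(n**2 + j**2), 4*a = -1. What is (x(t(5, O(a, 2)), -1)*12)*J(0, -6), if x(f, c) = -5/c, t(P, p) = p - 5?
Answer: 540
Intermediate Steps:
a = -1/4 (a = (1/4)*(-1) = -1/4 ≈ -0.25000)
O(n, j) = sqrt(j**2 + n**2)
J(H, l) = 9
t(P, p) = -5 + p
(x(t(5, O(a, 2)), -1)*12)*J(0, -6) = (-5/(-1)*12)*9 = (-5*(-1)*12)*9 = (5*12)*9 = 60*9 = 540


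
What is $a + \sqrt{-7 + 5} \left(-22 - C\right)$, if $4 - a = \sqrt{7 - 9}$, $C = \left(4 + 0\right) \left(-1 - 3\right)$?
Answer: $4 - 7 i \sqrt{2} \approx 4.0 - 9.8995 i$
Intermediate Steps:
$C = -16$ ($C = 4 \left(-4\right) = -16$)
$a = 4 - i \sqrt{2}$ ($a = 4 - \sqrt{7 - 9} = 4 - \sqrt{-2} = 4 - i \sqrt{2} \approx 4.0 - 1.4142 i$)
$a + \sqrt{-7 + 5} \left(-22 - C\right) = \left(4 - i \sqrt{2}\right) + \sqrt{-7 + 5} \left(-22 - -16\right) = \left(4 - i \sqrt{2}\right) + \sqrt{-2} \left(-22 + 16\right) = \left(4 - i \sqrt{2}\right) + i \sqrt{2} \left(-6\right) = \left(4 - i \sqrt{2}\right) - 6 i \sqrt{2} = 4 - 7 i \sqrt{2}$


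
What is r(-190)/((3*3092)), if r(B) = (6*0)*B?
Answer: 0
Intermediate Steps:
r(B) = 0 (r(B) = 0*B = 0)
r(-190)/((3*3092)) = 0/((3*3092)) = 0/9276 = 0*(1/9276) = 0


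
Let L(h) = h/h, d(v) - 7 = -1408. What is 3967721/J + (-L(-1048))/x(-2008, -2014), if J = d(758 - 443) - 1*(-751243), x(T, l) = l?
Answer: 1997934984/377545447 ≈ 5.2919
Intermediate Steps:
d(v) = -1401 (d(v) = 7 - 1408 = -1401)
L(h) = 1
J = 749842 (J = -1401 - 1*(-751243) = -1401 + 751243 = 749842)
3967721/J + (-L(-1048))/x(-2008, -2014) = 3967721/749842 - 1*1/(-2014) = 3967721*(1/749842) - 1*(-1/2014) = 3967721/749842 + 1/2014 = 1997934984/377545447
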